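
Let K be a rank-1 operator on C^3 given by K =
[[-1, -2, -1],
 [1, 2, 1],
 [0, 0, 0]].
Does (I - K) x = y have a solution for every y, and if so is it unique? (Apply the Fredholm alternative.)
(I - K) is singular (det(I - K) = 0, i.e. 1 ∈ sigma(K)). (I - K) x = y is solvable iff y ⊥ ker((I - K)^*) = span{(-1, -2, -1)}, i.e. iff -y_1 - 2y_2 - y_3 = 0. When solvable, the solutions are x = y + c·(1, -1, 0), c arbitrary (ker(I - K) = span{(1, -1, 0)}, dimension 1).

K has rank 1, so it is an outer product K = u v^T: every row of K is a multiple of one row vector. Reading off the entries, u = (1, -1, 0) and v = (-1, -2, -1) (row i of K equals u_i·v^T). A rank-one matrix u v^T satisfies K u = u (v·u) and kills the (2)-dimensional subspace v^⊥, so its characteristic polynomial is lambda^2 (lambda - v·u) with v·u = tr K = 1. Hence the eigenvalues of I - K are 1 (multiplicity 2) and 1 - (1) = 0, so det(I - K) = 0. (Direct check: I - K =
[[2, 2, 1],
 [-1, -1, -1],
 [0, 0, 1]]
has determinant 0.) So 1 is an eigenvalue of K and (I - K) is not invertible. The finite-dimensional Fredholm alternative says: either (I - K) is invertible, or ker(I - K) ≠ {0} and then range(I - K) = ker((I - K)^*)^⊥, with dim ker(I - K) = dim ker((I - K)^*). We are in the second case, so we need both kernels. Kernel of I - K: (I - K) u = u - u (v·u) = u - u = 0, so ker(I - K) = span{u} = span{(1, -1, 0)} (it is exactly 1-dimensional because rank(I - K) = 2). Kernel of the adjoint: K is real, so (I - K)^* = I - K^T = I - v u^T, and (I - v u^T) v = v - v (u·v) = 0; hence ker((I - K)^*) = span{v} = span{(-1, -2, -1)}. Therefore (I - K) x = y is solvable iff <y, v> = 0, i.e. iff -y_1 - 2y_2 - y_3 = 0. When this holds, K y = u (v·y) = 0, so (I - K) y = y and x = y is a particular solution; the full solution set is the line x = y + c·u = y + c·(1, -1, 0), c ∈ C.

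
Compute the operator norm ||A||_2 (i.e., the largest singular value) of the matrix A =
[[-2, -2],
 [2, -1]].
||A||_2 = 3 (= sqrt(largest eigenvalue of A^T A))

||A||_2 = sigma_max(A) = sqrt(lambda_max(A^T A)). Form the symmetric matrix M = A^T A =
[[8, 2],
 [2, 5]].
Its characteristic polynomial (trace, determinant of M give the coefficients) is
  p(λ) = det(λ I - M) = λ^2 - 13λ + 36.
For λ^2 - 13λ + 36 the discriminant is 25. It is a perfect square (5^2), so the roots are rational: λ = (13 ± 5)/2 = 9, 4.
So the eigenvalues of A^T A are ≈ 4, 9 (all ≥ 0, as they must be for A^T A). The largest is λ_max = 9, hence ||A||_2 = sqrt(λ_max) = 3.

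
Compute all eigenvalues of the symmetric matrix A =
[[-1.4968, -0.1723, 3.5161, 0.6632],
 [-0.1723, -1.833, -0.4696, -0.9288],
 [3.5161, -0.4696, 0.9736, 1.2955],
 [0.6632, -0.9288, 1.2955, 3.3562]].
sigma(A) ≈ {-4, -2, 2, 5}

A is real symmetric, so its spectrum consists of real eigenvalues. Expanding the characteristic polynomial of the displayed matrix gives
  det(λ I - A) = p(λ) = λ^4 + (-1)λ^3 + (-24)λ^2 + (4)λ + (80).
Solving p(λ) = 0 yields eigenvalues ≈ -4, -2, 2, 5. (A is shown rounded to 4 decimals, so these recover the underlying integer eigenvalues to within that precision.)
Verification: the trace of A = 1 equals the sum of eigenvalues 1, and det(A) ≈ 80.0000 matches the eigenvalue product 80.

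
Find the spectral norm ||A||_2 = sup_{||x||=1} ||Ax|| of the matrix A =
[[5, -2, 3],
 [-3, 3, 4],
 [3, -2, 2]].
||A||_2 ≈ 7.7238 (= sqrt(largest eigenvalue of A^T A))

||A||_2 = sigma_max(A) = sqrt(lambda_max(A^T A)). Form the symmetric matrix M = A^T A =
[[43, -25, 9],
 [-25, 17, 2],
 [9, 2, 29]].
Its characteristic polynomial (trace, sum of principal 2x2 minors, determinant of M give the coefficients) is
  p(λ) = det(λ I - M) = λ^3 - 89λ^2 + 1761λ - 625.
No integer candidate from the rational root theorem (±divisors of 625) is a root, so the roots are irrational. The cubic discriminant is Δ = 2709914992 > 0, so there are three distinct real roots. p(0) = -625 and p(1) = 1048 have opposite signs, so a root lies in (0, 1); Newton's method refines it to λ ≈ 0.3615. p(28) = 859 and p(29) = -16 have opposite signs, so a root lies in (28, 29); Newton's method refines it to λ ≈ 28.9818. p(59) = -1156 and p(60) = 635 have opposite signs, so a root lies in (59, 60); Newton's method refines it to λ ≈ 59.6567. Check (Vieta): the three roots sum to 89, matching tr M = 89.
So the eigenvalues of A^T A are ≈ 0.3615, 28.9818, 59.6567 (all ≥ 0, as they must be for A^T A). The largest is λ_max ≈ 59.6567, hence ||A||_2 = sqrt(λ_max) ≈ 7.7238.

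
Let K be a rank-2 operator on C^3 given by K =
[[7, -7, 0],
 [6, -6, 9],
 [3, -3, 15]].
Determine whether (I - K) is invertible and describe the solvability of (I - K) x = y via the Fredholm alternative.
(I - K) is invertible (det(I - K) = 27 ≠ 0), so for every y in C^3 the equation (I - K) x = y has a unique solution.

K has rank 2 and factors as K = U V^T = u1 v1^T + u2 v2^T with u1 = (-2, -3, -3), v1 = (-2, 2, -3), u2 = (-3, 0, 3), v2 = (-1, 1, 2) (multiplying out reproduces the displayed K). The nonzero eigenvalues of U V^T coincide with those of the 2 x 2 matrix G = V^T U = [[v1·u1, v1·u2], [v2·u1, v2·u2]] = [[7, -3], [-7, 9]], and by the Sylvester determinant identity det(I_3 - U V^T) = det(I_2 - V^T U) = det([[-6, 3], [7, -8]]) = (-6)(-8) - (3)(7) = 27. (Direct check: I - K =
[[-6, 7, 0],
 [-6, 7, -9],
 [-3, 3, -14]]
has determinant 27.) The finite-dimensional Fredholm alternative says: either (I - K) is invertible, or ker(I - K) ≠ {0} and then range(I - K) = ker((I - K)^*)^⊥, with dim ker(I - K) = dim ker((I - K)^*). Since det(I - K) ≠ 0, 1 is not an eigenvalue of K and ker(I - K) = {0}, so we are in the first case: for every y there is a unique x = (I - K)^(-1) y. (Explicitly, by the Woodbury identity, (I - U V^T)^(-1) = I + U (I_2 - G)^(-1) V^T.)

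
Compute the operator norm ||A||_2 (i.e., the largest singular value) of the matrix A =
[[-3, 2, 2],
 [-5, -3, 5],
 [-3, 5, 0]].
||A||_2 ≈ 8.2434 (= sqrt(largest eigenvalue of A^T A))

||A||_2 = sigma_max(A) = sqrt(lambda_max(A^T A)). Form the symmetric matrix M = A^T A =
[[43, -6, -31],
 [-6, 38, -11],
 [-31, -11, 29]].
Its characteristic polynomial (trace, sum of principal 2x2 minors, determinant of M give the coefficients) is
  p(λ) = det(λ I - M) = λ^3 - 110λ^2 + 2865λ - 529.
No integer candidate from the rational root theorem (±divisors of 529) is a root, so the roots are irrational. The cubic discriminant is Δ = 5430170593 > 0, so there are three distinct real roots. p(0) = -529 and p(1) = 2227 have opposite signs, so a root lies in (0, 1); Newton's method refines it to λ ≈ 0.186. p(41) = 947 and p(42) = -151 have opposite signs, so a root lies in (41, 42); Newton's method refines it to λ ≈ 41.8609. p(67) = -1601 and p(68) = 83 have opposite signs, so a root lies in (67, 68); Newton's method refines it to λ ≈ 67.9532. Check (Vieta): the three roots sum to 110, matching tr M = 110.
So the eigenvalues of A^T A are ≈ 0.186, 41.8609, 67.9532 (all ≥ 0, as they must be for A^T A). The largest is λ_max ≈ 67.9532, hence ||A||_2 = sqrt(λ_max) ≈ 8.2434.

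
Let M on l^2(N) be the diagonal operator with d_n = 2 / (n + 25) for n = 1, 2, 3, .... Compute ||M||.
||M|| = 1/13 (attained at n = 1)

For M diagonal, ||M|| = sup_n |d_n| = sup_n 2/(n + 25). This is positive and strictly decreasing in n, so the supremum is attained at n = 1: d_1 = 2/(1 + 25) = 1/13. Hence ||M|| = 1/13.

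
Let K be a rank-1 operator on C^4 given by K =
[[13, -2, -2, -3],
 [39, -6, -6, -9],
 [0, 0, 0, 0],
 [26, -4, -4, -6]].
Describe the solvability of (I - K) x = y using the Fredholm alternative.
(I - K) is singular (det(I - K) = 0, i.e. 1 ∈ sigma(K)). (I - K) x = y is solvable iff y ⊥ ker((I - K)^*) = span{(13, -2, -2, -3)}, i.e. iff 13y_1 - 2y_2 - 2y_3 - 3y_4 = 0. When solvable, the solutions are x = y + c·(1, 3, 0, 2), c arbitrary (ker(I - K) = span{(1, 3, 0, 2)}, dimension 1).

K has rank 1, so it is an outer product K = u v^T: every row of K is a multiple of one row vector. Reading off the entries, u = (1, 3, 0, 2) and v = (13, -2, -2, -3) (row i of K equals u_i·v^T). A rank-one matrix u v^T satisfies K u = u (v·u) and kills the (3)-dimensional subspace v^⊥, so its characteristic polynomial is lambda^3 (lambda - v·u) with v·u = tr K = 1. Hence the eigenvalues of I - K are 1 (multiplicity 3) and 1 - (1) = 0, so det(I - K) = 0. (Direct check: I - K =
[[-12, 2, 2, 3],
 [-39, 7, 6, 9],
 [0, 0, 1, 0],
 [-26, 4, 4, 7]]
has determinant 0.) So 1 is an eigenvalue of K and (I - K) is not invertible. The finite-dimensional Fredholm alternative says: either (I - K) is invertible, or ker(I - K) ≠ {0} and then range(I - K) = ker((I - K)^*)^⊥, with dim ker(I - K) = dim ker((I - K)^*). We are in the second case, so we need both kernels. Kernel of I - K: (I - K) u = u - u (v·u) = u - u = 0, so ker(I - K) = span{u} = span{(1, 3, 0, 2)} (it is exactly 1-dimensional because rank(I - K) = 3). Kernel of the adjoint: K is real, so (I - K)^* = I - K^T = I - v u^T, and (I - v u^T) v = v - v (u·v) = 0; hence ker((I - K)^*) = span{v} = span{(13, -2, -2, -3)}. Therefore (I - K) x = y is solvable iff <y, v> = 0, i.e. iff 13y_1 - 2y_2 - 2y_3 - 3y_4 = 0. When this holds, K y = u (v·y) = 0, so (I - K) y = y and x = y is a particular solution; the full solution set is the line x = y + c·u = y + c·(1, 3, 0, 2), c ∈ C.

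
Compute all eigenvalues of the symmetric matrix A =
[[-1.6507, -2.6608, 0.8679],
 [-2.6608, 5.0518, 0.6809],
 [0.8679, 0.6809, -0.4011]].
sigma(A) ≈ {-3, 0, 6}

A is real symmetric, so its spectrum consists of real eigenvalues. Expanding the characteristic polynomial of the displayed matrix gives
  det(λ I - A) = p(λ) = λ^3 + (-3)λ^2 + (-18)λ + (0).
Solving p(λ) = 0 yields eigenvalues ≈ -3, 0, 6. (A is shown rounded to 4 decimals, so these recover the underlying integer eigenvalues to within that precision.)
Verification: the trace of A = 3 equals the sum of eigenvalues 3, and det(A) ≈ -0.0003 matches the eigenvalue product 0.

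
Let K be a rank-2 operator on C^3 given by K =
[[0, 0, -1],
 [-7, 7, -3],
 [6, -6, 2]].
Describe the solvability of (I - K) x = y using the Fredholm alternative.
(I - K) is invertible (det(I - K) = -6 ≠ 0), so for every y in C^3 the equation (I - K) x = y has a unique solution.

K has rank 2 and factors as K = U V^T = u1 v1^T + u2 v2^T with u1 = (1, 3, -2), v1 = (-3, 3, -1), u2 = (-3, -2, 0), v2 = (-1, 1, 0) (multiplying out reproduces the displayed K). The nonzero eigenvalues of U V^T coincide with those of the 2 x 2 matrix G = V^T U = [[v1·u1, v1·u2], [v2·u1, v2·u2]] = [[8, 3], [2, 1]], and by the Sylvester determinant identity det(I_3 - U V^T) = det(I_2 - V^T U) = det([[-7, -3], [-2, 0]]) = (-7)(0) - (-3)(-2) = -6. (Direct check: I - K =
[[1, 0, 1],
 [7, -6, 3],
 [-6, 6, -1]]
has determinant -6.) The finite-dimensional Fredholm alternative says: either (I - K) is invertible, or ker(I - K) ≠ {0} and then range(I - K) = ker((I - K)^*)^⊥, with dim ker(I - K) = dim ker((I - K)^*). Since det(I - K) ≠ 0, 1 is not an eigenvalue of K and ker(I - K) = {0}, so we are in the first case: for every y there is a unique x = (I - K)^(-1) y. (Explicitly, by the Woodbury identity, (I - U V^T)^(-1) = I + U (I_2 - G)^(-1) V^T.)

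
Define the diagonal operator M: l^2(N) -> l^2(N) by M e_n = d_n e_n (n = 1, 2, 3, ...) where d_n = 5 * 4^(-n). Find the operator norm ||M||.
||M|| = 5/4 (attained at n = 1)

For M diagonal, ||M|| = sup_n |d_n|. The sequence d_n = 5 * 4^(-n) is positive and strictly decreasing (ratio 4^(-1) < 1), so the supremum is d_1 = 5/4. Hence ||M|| = 5/4.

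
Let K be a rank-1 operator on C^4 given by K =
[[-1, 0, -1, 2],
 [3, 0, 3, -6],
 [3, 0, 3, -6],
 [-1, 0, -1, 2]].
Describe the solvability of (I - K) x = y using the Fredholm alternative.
(I - K) is invertible (det(I - K) = -3 ≠ 0), so for every y in C^4 the equation (I - K) x = y has a unique solution.

K has rank 1, so it is an outer product K = u v^T: every row of K is a multiple of one row vector. Reading off the entries, u = (1, -3, -3, 1) and v = (-1, 0, -1, 2) (row i of K equals u_i·v^T). A rank-one matrix u v^T satisfies K u = u (v·u) and kills the (3)-dimensional subspace v^⊥, so its characteristic polynomial is lambda^3 (lambda - v·u) with v·u = tr K = 4. Hence the eigenvalues of I - K are 1 (multiplicity 3) and 1 - (4) = -3, so det(I - K) = -3. (Direct check: I - K =
[[2, 0, 1, -2],
 [-3, 1, -3, 6],
 [-3, 0, -2, 6],
 [1, 0, 1, -1]]
has determinant -3.) The finite-dimensional Fredholm alternative says: either (I - K) is invertible, or ker(I - K) ≠ {0} and then range(I - K) = ker((I - K)^*)^⊥, with dim ker(I - K) = dim ker((I - K)^*). Since det(I - K) ≠ 0, 1 is not an eigenvalue of K and ker(I - K) = {0}, so we are in the first case: for every y there is a unique x = (I - K)^(-1) y. Explicitly, by the Sherman–Morrison formula, (I - u v^T)^(-1) = I + u v^T/(1 - v·u), i.e. (I - K)^(-1) = I + K/(-3).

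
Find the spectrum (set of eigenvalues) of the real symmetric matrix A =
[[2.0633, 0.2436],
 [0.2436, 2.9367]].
sigma(A) ≈ {2, 3}

A is real symmetric, so its spectrum consists of real eigenvalues. Expanding the characteristic polynomial of the displayed matrix gives
  det(λ I - A) = p(λ) = λ^2 + (-5)λ + (6).
Solving p(λ) = 0 yields eigenvalues ≈ 2, 3. (A is shown rounded to 4 decimals, so these recover the underlying integer eigenvalues to within that precision.)
Verification: the trace of A = 5 equals the sum of eigenvalues 5, and det(A) ≈ 6.0000 matches the eigenvalue product 6.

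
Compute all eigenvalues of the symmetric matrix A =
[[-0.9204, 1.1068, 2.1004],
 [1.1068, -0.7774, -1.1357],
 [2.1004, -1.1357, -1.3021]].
sigma(A) ≈ {-4, 0, 1}

A is real symmetric, so its spectrum consists of real eigenvalues. Expanding the characteristic polynomial of the displayed matrix gives
  det(λ I - A) = p(λ) = λ^3 + (3)λ^2 + (-4)λ + (0).
Solving p(λ) = 0 yields eigenvalues ≈ -4, 0, 1. (A is shown rounded to 4 decimals, so these recover the underlying integer eigenvalues to within that precision.)
Verification: the trace of A = -3 equals the sum of eigenvalues -3, and det(A) ≈ -0.0002 matches the eigenvalue product 0.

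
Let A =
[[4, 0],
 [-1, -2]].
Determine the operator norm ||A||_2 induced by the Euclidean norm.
||A||_2 = sqrt((21 + sqrt(185))/2) ≈ 4.1594 (= sqrt(largest eigenvalue of A^T A))

||A||_2 = sigma_max(A) = sqrt(lambda_max(A^T A)). Form the symmetric matrix M = A^T A =
[[17, 2],
 [2, 4]].
Its characteristic polynomial (trace, determinant of M give the coefficients) is
  p(λ) = det(λ I - M) = λ^2 - 21λ + 64.
For λ^2 - 21λ + 64 the discriminant is 185. It is nonnegative but not a perfect square, so the roots are real and irrational: λ = (21 ± sqrt(185))/2 ≈ 17.3007, 3.6993.
So the eigenvalues of A^T A are ≈ 3.6993, 17.3007 (all ≥ 0, as they must be for A^T A). The largest is λ_max = (21 + sqrt(185))/2 ≈ 17.3007, hence ||A||_2 = sqrt(λ_max) = sqrt((21 + sqrt(185))/2) ≈ 4.1594.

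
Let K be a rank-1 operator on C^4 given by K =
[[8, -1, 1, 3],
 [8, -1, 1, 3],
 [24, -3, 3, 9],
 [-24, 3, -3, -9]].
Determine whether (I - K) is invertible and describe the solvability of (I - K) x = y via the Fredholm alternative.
(I - K) is singular (det(I - K) = 0, i.e. 1 ∈ sigma(K)). (I - K) x = y is solvable iff y ⊥ ker((I - K)^*) = span{(8, -1, 1, 3)}, i.e. iff 8y_1 - y_2 + y_3 + 3y_4 = 0. When solvable, the solutions are x = y + c·(1, 1, 3, -3), c arbitrary (ker(I - K) = span{(1, 1, 3, -3)}, dimension 1).

K has rank 1, so it is an outer product K = u v^T: every row of K is a multiple of one row vector. Reading off the entries, u = (1, 1, 3, -3) and v = (8, -1, 1, 3) (row i of K equals u_i·v^T). A rank-one matrix u v^T satisfies K u = u (v·u) and kills the (3)-dimensional subspace v^⊥, so its characteristic polynomial is lambda^3 (lambda - v·u) with v·u = tr K = 1. Hence the eigenvalues of I - K are 1 (multiplicity 3) and 1 - (1) = 0, so det(I - K) = 0. (Direct check: I - K =
[[-7, 1, -1, -3],
 [-8, 2, -1, -3],
 [-24, 3, -2, -9],
 [24, -3, 3, 10]]
has determinant 0.) So 1 is an eigenvalue of K and (I - K) is not invertible. The finite-dimensional Fredholm alternative says: either (I - K) is invertible, or ker(I - K) ≠ {0} and then range(I - K) = ker((I - K)^*)^⊥, with dim ker(I - K) = dim ker((I - K)^*). We are in the second case, so we need both kernels. Kernel of I - K: (I - K) u = u - u (v·u) = u - u = 0, so ker(I - K) = span{u} = span{(1, 1, 3, -3)} (it is exactly 1-dimensional because rank(I - K) = 3). Kernel of the adjoint: K is real, so (I - K)^* = I - K^T = I - v u^T, and (I - v u^T) v = v - v (u·v) = 0; hence ker((I - K)^*) = span{v} = span{(8, -1, 1, 3)}. Therefore (I - K) x = y is solvable iff <y, v> = 0, i.e. iff 8y_1 - y_2 + y_3 + 3y_4 = 0. When this holds, K y = u (v·y) = 0, so (I - K) y = y and x = y is a particular solution; the full solution set is the line x = y + c·u = y + c·(1, 1, 3, -3), c ∈ C.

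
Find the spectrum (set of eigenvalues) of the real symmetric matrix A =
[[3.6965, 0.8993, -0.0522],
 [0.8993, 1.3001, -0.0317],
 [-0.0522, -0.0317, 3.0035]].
sigma(A) ≈ {1, 3, 4}

A is real symmetric, so its spectrum consists of real eigenvalues. Expanding the characteristic polynomial of the displayed matrix gives
  det(λ I - A) = p(λ) = λ^3 + (-8)λ^2 + (19)λ + (-12).
Solving p(λ) = 0 yields eigenvalues ≈ 1, 3, 4. (A is shown rounded to 4 decimals, so these recover the underlying integer eigenvalues to within that precision.)
Verification: the trace of A = 8 equals the sum of eigenvalues 8, and det(A) ≈ 12.0009 matches the eigenvalue product 12.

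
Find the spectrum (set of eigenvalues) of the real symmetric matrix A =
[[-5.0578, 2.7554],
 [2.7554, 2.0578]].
sigma(A) ≈ {-6, 3}

A is real symmetric, so its spectrum consists of real eigenvalues. Expanding the characteristic polynomial of the displayed matrix gives
  det(λ I - A) = p(λ) = λ^2 + (3)λ + (-18).
Solving p(λ) = 0 yields eigenvalues ≈ -6, 3. (A is shown rounded to 4 decimals, so these recover the underlying integer eigenvalues to within that precision.)
Verification: the trace of A = -3 equals the sum of eigenvalues -3, and det(A) ≈ -18.0002 matches the eigenvalue product -18.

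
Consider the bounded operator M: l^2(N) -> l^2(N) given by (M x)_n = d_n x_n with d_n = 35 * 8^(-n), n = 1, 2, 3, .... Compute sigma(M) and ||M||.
sigma(M) = {35 * 8^(-n) : n ≥ 1} ∪ {0}; ||M|| = 35/8

A bounded diagonal operator on l^2 with diagonal entries d_n has spectrum equal to the closure of {d_n : n ≥ 1}: every d_n is an eigenvalue (with eigenvector e_n), so {d_n} ⊂ sigma(M); the spectrum is closed, so its closure is too; and for lambda not in the closure, (M - lambda I) has bounded inverse (the diagonal entries 1/(d_n - lambda) are bounded). For our sequence d_n = 35 * 8^(-n), n = 1, 2, 3, ...:
  - {d_n} = {35 * 8^(-n) : n ≥ 1}; the only limit point is 0
  - closure = {35 * 8^(-n) : n ≥ 1} ∪ {0}
For the norm: a diagonal operator has ||M|| = sup_n |d_n|. Here d_n = 35 * 8^(-n) is positive and decreasing, so sup_n |d_n| = d_1 = 35/8. So ||M|| = 35/8.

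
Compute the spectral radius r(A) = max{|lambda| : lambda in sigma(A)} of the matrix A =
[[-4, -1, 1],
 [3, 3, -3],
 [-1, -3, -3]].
r(A) ≈ 4.3835

The eigenvalues of A are the roots of its characteristic polynomial. With M = A (coefficients from the trace, the sum of principal 2x2 minors, and det A):
  p(λ) = det(λ I - M) = λ^3 + 4λ^2 - 14λ - 54.
No integer candidate from the rational root theorem (±divisors of 54) is a root, so the roots are irrational. The cubic discriminant is Δ = 3636 > 0, so there are three distinct real roots. p(-5) = -9 and p(-4) = 2 have opposite signs, so a root lies in (-5, -4); Newton's method refines it to λ ≈ -4.3835. p(-4) = 2 and p(-3) = -3 have opposite signs, so a root lies in (-4, -3); Newton's method refines it to λ ≈ -3.3233. p(3) = -33 and p(4) = 18 have opposite signs, so a root lies in (3, 4); Newton's method refines it to λ ≈ 3.7068. Check (Vieta): the three roots sum to -4, matching tr M = -4.
Thus the eigenvalues (to 4 decimals) are -4.3835 (modulus 4.3835); -3.3233 (modulus 3.3233); 3.7068 (modulus 3.7068). The spectral radius is the largest modulus: r(A) ≈ 4.3835. (Cross-check: r(A) ≤ ||A||_2 ≈ 6.4858; equality holds whenever A is normal, though it can also hold for some non-normal A.)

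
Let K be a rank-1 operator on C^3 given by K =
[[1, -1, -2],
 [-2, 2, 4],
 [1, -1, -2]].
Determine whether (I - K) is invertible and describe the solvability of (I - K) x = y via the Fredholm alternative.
(I - K) is singular (det(I - K) = 0, i.e. 1 ∈ sigma(K)). (I - K) x = y is solvable iff y ⊥ ker((I - K)^*) = span{(1, -1, -2)}, i.e. iff y_1 - y_2 - 2y_3 = 0. When solvable, the solutions are x = y + c·(1, -2, 1), c arbitrary (ker(I - K) = span{(1, -2, 1)}, dimension 1).

K has rank 1, so it is an outer product K = u v^T: every row of K is a multiple of one row vector. Reading off the entries, u = (1, -2, 1) and v = (1, -1, -2) (row i of K equals u_i·v^T). A rank-one matrix u v^T satisfies K u = u (v·u) and kills the (2)-dimensional subspace v^⊥, so its characteristic polynomial is lambda^2 (lambda - v·u) with v·u = tr K = 1. Hence the eigenvalues of I - K are 1 (multiplicity 2) and 1 - (1) = 0, so det(I - K) = 0. (Direct check: I - K =
[[0, 1, 2],
 [2, -1, -4],
 [-1, 1, 3]]
has determinant 0.) So 1 is an eigenvalue of K and (I - K) is not invertible. The finite-dimensional Fredholm alternative says: either (I - K) is invertible, or ker(I - K) ≠ {0} and then range(I - K) = ker((I - K)^*)^⊥, with dim ker(I - K) = dim ker((I - K)^*). We are in the second case, so we need both kernels. Kernel of I - K: (I - K) u = u - u (v·u) = u - u = 0, so ker(I - K) = span{u} = span{(1, -2, 1)} (it is exactly 1-dimensional because rank(I - K) = 2). Kernel of the adjoint: K is real, so (I - K)^* = I - K^T = I - v u^T, and (I - v u^T) v = v - v (u·v) = 0; hence ker((I - K)^*) = span{v} = span{(1, -1, -2)}. Therefore (I - K) x = y is solvable iff <y, v> = 0, i.e. iff y_1 - y_2 - 2y_3 = 0. When this holds, K y = u (v·y) = 0, so (I - K) y = y and x = y is a particular solution; the full solution set is the line x = y + c·u = y + c·(1, -2, 1), c ∈ C.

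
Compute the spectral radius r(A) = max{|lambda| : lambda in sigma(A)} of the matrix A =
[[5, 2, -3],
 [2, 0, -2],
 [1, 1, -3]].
r(A) = (4 + sqrt(40))/2 ≈ 5.1623

The eigenvalues of A are the roots of its characteristic polynomial. With M = A (coefficients from the trace, the sum of principal 2x2 minors, and det A):
  p(λ) = det(λ I - M) = λ^3 - 2λ^2 - 14λ - 12.
By the rational root theorem any rational root is an integer divisor of 12. Testing λ = -2: p(-2) = -8 - 8 + 28 - 12 = 0, so λ = -2 is a root. Dividing out (λ + 2) leaves p(λ) = (λ + 2)(λ^2 - 4λ - 6). For λ^2 - 4λ - 6 the discriminant is 40. It is nonnegative but not a perfect square, so the roots are real and irrational: λ = (4 ± sqrt(40))/2 ≈ 5.1623, -1.1623.
Thus the eigenvalues (to 4 decimals) are 5.1623 (modulus 5.1623); -1.1623 (modulus 1.1623); -2 (modulus 2). The spectral radius is the largest modulus: r(A) = (4 + sqrt(40))/2 ≈ 5.1623. (Cross-check: r(A) ≤ ||A||_2 ≈ 7.2528; equality holds whenever A is normal, though it can also hold for some non-normal A.)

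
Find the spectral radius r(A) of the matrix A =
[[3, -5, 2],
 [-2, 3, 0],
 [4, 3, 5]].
r(A) ≈ 7.4322

The eigenvalues of A are the roots of its characteristic polynomial. With M = A (coefficients from the trace, the sum of principal 2x2 minors, and det A):
  p(λ) = det(λ I - M) = λ^3 - 11λ^2 + 21λ + 41.
No integer candidate from the rational root theorem (±divisors of 41) is a root, so the roots are irrational. The cubic discriminant is Δ = 18736 > 0, so there are three distinct real roots. p(-2) = -53 and p(-1) = 8 have opposite signs, so a root lies in (-2, -1); Newton's method refines it to λ ≈ -1.1655. p(4) = 13 and p(5) = -4 have opposite signs, so a root lies in (4, 5); Newton's method refines it to λ ≈ 4.7333. p(7) = -8 and p(8) = 17 have opposite signs, so a root lies in (7, 8); Newton's method refines it to λ ≈ 7.4322. Check (Vieta): the three roots sum to 11, matching tr M = 11.
Thus the eigenvalues (to 4 decimals) are -1.1655 (modulus 1.1655); 4.7333 (modulus 4.7333); 7.4322 (modulus 7.4322). The spectral radius is the largest modulus: r(A) ≈ 7.4322. (Cross-check: r(A) ≤ ||A||_2 ≈ 7.4656; equality holds whenever A is normal, though it can also hold for some non-normal A.)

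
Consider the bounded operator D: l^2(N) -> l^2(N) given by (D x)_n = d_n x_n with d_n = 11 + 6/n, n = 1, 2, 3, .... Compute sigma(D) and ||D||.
sigma(D) = {11 + 6/n : n ≥ 1} ∪ {11}; ||D|| = 17

A bounded diagonal operator on l^2 with diagonal entries d_n has spectrum equal to the closure of {d_n : n ≥ 1}: every d_n is an eigenvalue (with eigenvector e_n), so {d_n} ⊂ sigma(D); the spectrum is closed, so its closure is too; and for lambda not in the closure, (D - lambda I) has bounded inverse (the diagonal entries 1/(d_n - lambda) are bounded). For our sequence d_n = 11 + 6/n, n = 1, 2, 3, ...:
  - {d_n} = {11 + 6/n : n ≥ 1}; the only limit point is 11
  - closure = {11 + 6/n : n ≥ 1} ∪ {11}
For the norm: a diagonal operator has ||D|| = sup_n |d_n|. Here d_n = 11 + 6/n is positive and decreasing, so sup_n |d_n| = d_1 = 11 + 6 = 17. So ||D|| = 17.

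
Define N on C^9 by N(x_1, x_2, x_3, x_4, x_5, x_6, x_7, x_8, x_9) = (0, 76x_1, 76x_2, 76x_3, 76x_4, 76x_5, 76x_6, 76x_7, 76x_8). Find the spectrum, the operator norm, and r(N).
sigma(N) = {0}; ||N|| = 76; r(N) = 0. (N is nilpotent with N^9 = 0.)

On C^9, N is a strictly lower-triangular matrix with 76 on the subdiagonal and zeros elsewhere, so its characteristic polynomial is lambda^9 and every eigenvalue is 0: sigma(N) = {0}. For the operator norm, N e_i = 76e_{i+1} for i = 1, ..., 8 and N e_9 = 0, so the singular values of N are 76 (with multiplicity 8) and 0; hence ||N|| = 76. The spectral radius r(N) = max|lambda| = 0. Note ||N|| > r(N) — characteristic of non-normal nilpotent operators. Indeed N^9 = 0.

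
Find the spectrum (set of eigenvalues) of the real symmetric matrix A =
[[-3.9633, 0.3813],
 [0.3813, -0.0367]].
sigma(A) ≈ {-4, 0}

A is real symmetric, so its spectrum consists of real eigenvalues. Expanding the characteristic polynomial of the displayed matrix gives
  det(λ I - A) = p(λ) = λ^2 + (4)λ + (0).
Solving p(λ) = 0 yields eigenvalues ≈ -4, 0. (A is shown rounded to 4 decimals, so these recover the underlying integer eigenvalues to within that precision.)
Verification: the trace of A = -4 equals the sum of eigenvalues -4, and det(A) ≈ 0.0001 matches the eigenvalue product 0.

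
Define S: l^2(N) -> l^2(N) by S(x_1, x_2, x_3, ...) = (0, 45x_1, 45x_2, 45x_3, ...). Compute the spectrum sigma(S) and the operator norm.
sigma(S) = closed disk {z in C : |z| ≤ 45}; ||S|| = 45

Note S = 45·U where U is the unit right shift (U x)_k = x_{k-1} (with x_0 := 0); so ||S|| = 45||U|| and sigma(S) = 45·sigma(U). ||S x||^2 = sum_{k≥1} |45x_k|^2 = 2025||x||^2, so ||S|| = 45 and sigma(S) ⊂ {|z| ≤ 45}. For any |lambda| < 45, the equation (S - lambda I) x = 0 forces x_1 = 0, then 45x_k = lambda x_{k+1} ⇒ x = 0, so S has no eigenvalues. But (S - lambda I) is not surjective for |lambda| < 45: solving (S - lambda I) x = e_1 would require x_n proportional to (lambda/45)^(-n), which is not in l^2. So every |lambda| < 45 lies in the residual spectrum. The boundary |lambda| = 45 is in the approximate point spectrum (the spectrum is closed). Hence sigma(S) is the closed disk of radius 45.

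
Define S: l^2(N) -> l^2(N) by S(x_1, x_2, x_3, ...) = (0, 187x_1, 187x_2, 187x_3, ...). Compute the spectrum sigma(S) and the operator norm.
sigma(S) = closed disk {z in C : |z| ≤ 187}; ||S|| = 187

Note S = 187·U where U is the unit right shift (U x)_k = x_{k-1} (with x_0 := 0); so ||S|| = 187||U|| and sigma(S) = 187·sigma(U). ||S x||^2 = sum_{k≥1} |187x_k|^2 = 34969||x||^2, so ||S|| = 187 and sigma(S) ⊂ {|z| ≤ 187}. For any |lambda| < 187, the equation (S - lambda I) x = 0 forces x_1 = 0, then 187x_k = lambda x_{k+1} ⇒ x = 0, so S has no eigenvalues. But (S - lambda I) is not surjective for |lambda| < 187: solving (S - lambda I) x = e_1 would require x_n proportional to (lambda/187)^(-n), which is not in l^2. So every |lambda| < 187 lies in the residual spectrum. The boundary |lambda| = 187 is in the approximate point spectrum (the spectrum is closed). Hence sigma(S) is the closed disk of radius 187.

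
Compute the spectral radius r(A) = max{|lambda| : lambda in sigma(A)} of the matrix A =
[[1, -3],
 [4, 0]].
r(A) = sqrt(12) ≈ 3.4641

The eigenvalues of A are the roots of its characteristic polynomial. With M = A (coefficients from the trace and determinant):
  p(λ) = det(λ I - M) = λ^2 - λ + 12.
For λ^2 - λ + 12 the discriminant is -47. It is negative, so the roots are the complex-conjugate pair λ = 1/2 ± (sqrt(47)/2) i ≈ 0.5 ± 3.4278i. For a conjugate pair the product of the roots equals the constant term, so |λ|^2 = 12 and |λ| = sqrt(12) ≈ 3.4641.
Thus the eigenvalues (to 4 decimals) are 0.5 ± 3.4278i (modulus 3.4641). The spectral radius is the largest modulus: r(A) = sqrt(12) ≈ 3.4641. (Cross-check: r(A) ≤ ||A||_2 ≈ 4.2426; equality holds whenever A is normal, though it can also hold for some non-normal A.)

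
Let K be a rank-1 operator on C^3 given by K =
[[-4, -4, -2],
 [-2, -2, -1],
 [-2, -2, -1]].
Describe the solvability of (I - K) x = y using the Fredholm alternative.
(I - K) is invertible (det(I - K) = 8 ≠ 0), so for every y in C^3 the equation (I - K) x = y has a unique solution.

K has rank 1, so it is an outer product K = u v^T: every row of K is a multiple of one row vector. Reading off the entries, u = (2, 1, 1) and v = (-2, -2, -1) (row i of K equals u_i·v^T). A rank-one matrix u v^T satisfies K u = u (v·u) and kills the (2)-dimensional subspace v^⊥, so its characteristic polynomial is lambda^2 (lambda - v·u) with v·u = tr K = -7. Hence the eigenvalues of I - K are 1 (multiplicity 2) and 1 - (-7) = 8, so det(I - K) = 8. (Direct check: I - K =
[[5, 4, 2],
 [2, 3, 1],
 [2, 2, 2]]
has determinant 8.) The finite-dimensional Fredholm alternative says: either (I - K) is invertible, or ker(I - K) ≠ {0} and then range(I - K) = ker((I - K)^*)^⊥, with dim ker(I - K) = dim ker((I - K)^*). Since det(I - K) ≠ 0, 1 is not an eigenvalue of K and ker(I - K) = {0}, so we are in the first case: for every y there is a unique x = (I - K)^(-1) y. Explicitly, by the Sherman–Morrison formula, (I - u v^T)^(-1) = I + u v^T/(1 - v·u), i.e. (I - K)^(-1) = I + K/(8).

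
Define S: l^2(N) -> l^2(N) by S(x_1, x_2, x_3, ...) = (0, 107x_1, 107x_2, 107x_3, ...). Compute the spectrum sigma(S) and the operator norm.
sigma(S) = closed disk {z in C : |z| ≤ 107}; ||S|| = 107

Note S = 107·U where U is the unit right shift (U x)_k = x_{k-1} (with x_0 := 0); so ||S|| = 107||U|| and sigma(S) = 107·sigma(U). ||S x||^2 = sum_{k≥1} |107x_k|^2 = 11449||x||^2, so ||S|| = 107 and sigma(S) ⊂ {|z| ≤ 107}. For any |lambda| < 107, the equation (S - lambda I) x = 0 forces x_1 = 0, then 107x_k = lambda x_{k+1} ⇒ x = 0, so S has no eigenvalues. But (S - lambda I) is not surjective for |lambda| < 107: solving (S - lambda I) x = e_1 would require x_n proportional to (lambda/107)^(-n), which is not in l^2. So every |lambda| < 107 lies in the residual spectrum. The boundary |lambda| = 107 is in the approximate point spectrum (the spectrum is closed). Hence sigma(S) is the closed disk of radius 107.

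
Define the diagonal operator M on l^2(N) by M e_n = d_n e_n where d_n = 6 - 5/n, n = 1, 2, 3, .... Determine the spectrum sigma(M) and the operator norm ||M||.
sigma(M) = {6 - 5/n : n ≥ 1} ∪ {6}; ||M|| = 6

A bounded diagonal operator on l^2 with diagonal entries d_n has spectrum equal to the closure of {d_n : n ≥ 1}: every d_n is an eigenvalue (with eigenvector e_n), so {d_n} ⊂ sigma(M); the spectrum is closed, so its closure is too; and for lambda not in the closure, (M - lambda I) has bounded inverse (the diagonal entries 1/(d_n - lambda) are bounded). For our sequence d_n = 6 - 5/n, n = 1, 2, 3, ...:
  - {d_n} = {6 - 5/n : n ≥ 1}; the only limit point is 6
  - closure = {6 - 5/n : n ≥ 1} ∪ {6}
For the norm: a diagonal operator has ||M|| = sup_n |d_n|. Here d_n = 6 - 5/n increases monotonically from d_1 = 1 toward 6, with all terms in [1, 6); so sup_n |d_n| = 6 (the supremum is the limit, not attained). So ||M|| = 6.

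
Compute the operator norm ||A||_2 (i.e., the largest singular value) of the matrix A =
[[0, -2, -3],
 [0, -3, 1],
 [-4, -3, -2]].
||A||_2 ≈ 6.125 (= sqrt(largest eigenvalue of A^T A))

||A||_2 = sigma_max(A) = sqrt(lambda_max(A^T A)). Form the symmetric matrix M = A^T A =
[[16, 12, 8],
 [12, 22, 9],
 [8, 9, 14]].
Its characteristic polynomial (trace, sum of principal 2x2 minors, determinant of M give the coefficients) is
  p(λ) = det(λ I - M) = λ^3 - 52λ^2 + 595λ - 1936.
No integer candidate from the rational root theorem (±divisors of 1936) is a root, so the roots are irrational. The cubic discriminant is Δ = 2834276 > 0, so there are three distinct real roots. p(6) = -22 and p(7) = 24 have opposite signs, so a root lies in (6, 7); Newton's method refines it to λ ≈ 6.3229. p(8) = 8 and p(9) = -64 have opposite signs, so a root lies in (8, 9); Newton's method refines it to λ ≈ 8.1616. p(37) = -456 and p(38) = 458 have opposite signs, so a root lies in (37, 38); Newton's method refines it to λ ≈ 37.5154. Check (Vieta): the three roots sum to 52, matching tr M = 52.
So the eigenvalues of A^T A are ≈ 6.3229, 8.1616, 37.5154 (all ≥ 0, as they must be for A^T A). The largest is λ_max ≈ 37.5154, hence ||A||_2 = sqrt(λ_max) ≈ 6.125.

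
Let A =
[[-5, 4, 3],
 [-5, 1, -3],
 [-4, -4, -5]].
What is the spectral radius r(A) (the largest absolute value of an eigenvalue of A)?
r(A) ≈ 7.4548

The eigenvalues of A are the roots of its characteristic polynomial. With M = A (coefficients from the trace, the sum of principal 2x2 minors, and det A):
  p(λ) = det(λ I - M) = λ^3 + 9λ^2 + 35λ - 105.
No integer candidate from the rational root theorem (±divisors of 105) is a root, so the roots are irrational. The cubic discriminant is Δ = -659120 < 0, so there is one real root and a complex-conjugate pair. p(1) = -60 and p(2) = 9 have opposite signs, so a root lies in (1, 2); Newton's method refines it to λ ≈ 1.8894. Dividing out (λ - (1.8894)) leaves approximately λ^2 + 10.8894λ + 55.5741. For λ^2 + 10.8894λ + 55.5741 the discriminant is -103.7178. It is negative, so the remaining roots are the complex-conjugate pair λ ≈ -5.4447 ± 5.0921i. Their product equals the constant term, so |λ|^2 ≈ 55.5741 and |λ| ≈ 7.4548.
Thus the eigenvalues (to 4 decimals) are 1.8894 (modulus 1.8894); -5.4447 ± 5.0921i (modulus 7.4548). The spectral radius is the largest modulus: r(A) ≈ 7.4548. (Cross-check: r(A) ≤ ||A||_2 ≈ 8.8993; equality holds whenever A is normal, though it can also hold for some non-normal A.)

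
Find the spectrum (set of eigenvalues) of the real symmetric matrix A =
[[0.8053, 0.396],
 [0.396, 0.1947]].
sigma(A) ≈ {0, 1}

A is real symmetric, so its spectrum consists of real eigenvalues. Expanding the characteristic polynomial of the displayed matrix gives
  det(λ I - A) = p(λ) = λ^2 + (-1)λ + (0).
Solving p(λ) = 0 yields eigenvalues ≈ 0, 1. (A is shown rounded to 4 decimals, so these recover the underlying integer eigenvalues to within that precision.)
Verification: the trace of A = 1 equals the sum of eigenvalues 1, and det(A) ≈ -0.0000 matches the eigenvalue product 0.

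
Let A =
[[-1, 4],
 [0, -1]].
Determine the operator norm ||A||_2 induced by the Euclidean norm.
||A||_2 = sqrt((18 + sqrt(320))/2) ≈ 4.2361 (= sqrt(largest eigenvalue of A^T A))

||A||_2 = sigma_max(A) = sqrt(lambda_max(A^T A)). Form the symmetric matrix M = A^T A =
[[1, -4],
 [-4, 17]].
Its characteristic polynomial (trace, determinant of M give the coefficients) is
  p(λ) = det(λ I - M) = λ^2 - 18λ + 1.
For λ^2 - 18λ + 1 the discriminant is 320. It is nonnegative but not a perfect square, so the roots are real and irrational: λ = (18 ± sqrt(320))/2 ≈ 17.9443, 0.0557.
So the eigenvalues of A^T A are ≈ 0.0557, 17.9443 (all ≥ 0, as they must be for A^T A). The largest is λ_max = (18 + sqrt(320))/2 ≈ 17.9443, hence ||A||_2 = sqrt(λ_max) = sqrt((18 + sqrt(320))/2) ≈ 4.2361.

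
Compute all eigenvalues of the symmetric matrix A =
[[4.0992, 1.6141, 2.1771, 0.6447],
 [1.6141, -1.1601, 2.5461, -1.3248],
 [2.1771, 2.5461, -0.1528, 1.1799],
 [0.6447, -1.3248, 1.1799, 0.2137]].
sigma(A) ≈ {-4, 0, 1, 6}

A is real symmetric, so its spectrum consists of real eigenvalues. Expanding the characteristic polynomial of the displayed matrix gives
  det(λ I - A) = p(λ) = λ^4 + (-3)λ^3 + (-22)λ^2 + (24)λ + (0).
Solving p(λ) = 0 yields eigenvalues ≈ -4, 0, 1, 6. (A is shown rounded to 4 decimals, so these recover the underlying integer eigenvalues to within that precision.)
Verification: the trace of A = 3 equals the sum of eigenvalues 3, and det(A) ≈ -0.0007 matches the eigenvalue product 0.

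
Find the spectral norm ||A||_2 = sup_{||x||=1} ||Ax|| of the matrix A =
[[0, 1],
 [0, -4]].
||A||_2 = sqrt(17) ≈ 4.1231 (= sqrt(largest eigenvalue of A^T A))

||A||_2 = sigma_max(A) = sqrt(lambda_max(A^T A)). Form the symmetric matrix M = A^T A =
[[0, 0],
 [0, 17]].
Its characteristic polynomial (trace, determinant of M give the coefficients) is
  p(λ) = det(λ I - M) = λ^2 - 17λ.
For λ^2 - 17λ the discriminant is 289. It is a perfect square (17^2), so the roots are rational: λ = (17 ± 17)/2 = 17, 0.
So the eigenvalues of A^T A are ≈ 0, 17 (all ≥ 0, as they must be for A^T A). The largest is λ_max = 17, hence ||A||_2 = sqrt(λ_max) = sqrt(17) ≈ 4.1231.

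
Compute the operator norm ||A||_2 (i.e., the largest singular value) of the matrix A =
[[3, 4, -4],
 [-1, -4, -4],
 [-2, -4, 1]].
||A||_2 ≈ 7.9188 (= sqrt(largest eigenvalue of A^T A))

||A||_2 = sigma_max(A) = sqrt(lambda_max(A^T A)). Form the symmetric matrix M = A^T A =
[[14, 24, -10],
 [24, 48, -4],
 [-10, -4, 33]].
Its characteristic polynomial (trace, sum of principal 2x2 minors, determinant of M give the coefficients) is
  p(λ) = det(λ I - M) = λ^3 - 95λ^2 + 2026λ - 64.
No integer candidate from the rational root theorem (±divisors of 64) is a root, so the roots are irrational. The cubic discriminant is Δ = 3782533444 > 0, so there are three distinct real roots. p(0) = -64 and p(1) = 1868 have opposite signs, so a root lies in (0, 1); Newton's method refines it to λ ≈ 0.0316. p(32) = 256 and p(33) = -724 have opposite signs, so a root lies in (32, 33); Newton's method refines it to λ ≈ 32.2608. p(62) = -1304 and p(63) = 566 have opposite signs, so a root lies in (62, 63); Newton's method refines it to λ ≈ 62.7076. Check (Vieta): the three roots sum to 95, matching tr M = 95.
So the eigenvalues of A^T A are ≈ 0.0316, 32.2608, 62.7076 (all ≥ 0, as they must be for A^T A). The largest is λ_max ≈ 62.7076, hence ||A||_2 = sqrt(λ_max) ≈ 7.9188.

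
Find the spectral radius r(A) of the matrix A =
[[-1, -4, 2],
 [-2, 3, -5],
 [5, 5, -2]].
r(A) ≈ 3.6088

The eigenvalues of A are the roots of its characteristic polynomial. With M = A (coefficients from the trace, the sum of principal 2x2 minors, and det A):
  p(λ) = det(λ I - M) = λ^3 - 47.
No integer candidate from the rational root theorem (±divisors of 47) is a root, so the roots are irrational. The cubic discriminant is Δ = -59643 < 0, so there is one real root and a complex-conjugate pair. p(3) = -20 and p(4) = 17 have opposite signs, so a root lies in (3, 4); Newton's method refines it to λ ≈ 3.6088. Dividing out (λ - (3.6088)) leaves approximately λ^2 + 3.6088λ + 13.0236. For λ^2 + 3.6088λ + 13.0236 the discriminant is -39.0709. It is negative, so the remaining roots are the complex-conjugate pair λ ≈ -1.8044 ± 3.1253i. Their product equals the constant term, so |λ|^2 ≈ 13.0236 and |λ| ≈ 3.6088.
Thus the eigenvalues (to 4 decimals) are 3.6088 (modulus 3.6088); -1.8044 ± 3.1253i (modulus 3.6088). The spectral radius is the largest modulus: r(A) ≈ 3.6088. (Cross-check: r(A) ≤ ||A||_2 ≈ 9.109; equality holds whenever A is normal, though it can also hold for some non-normal A.)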